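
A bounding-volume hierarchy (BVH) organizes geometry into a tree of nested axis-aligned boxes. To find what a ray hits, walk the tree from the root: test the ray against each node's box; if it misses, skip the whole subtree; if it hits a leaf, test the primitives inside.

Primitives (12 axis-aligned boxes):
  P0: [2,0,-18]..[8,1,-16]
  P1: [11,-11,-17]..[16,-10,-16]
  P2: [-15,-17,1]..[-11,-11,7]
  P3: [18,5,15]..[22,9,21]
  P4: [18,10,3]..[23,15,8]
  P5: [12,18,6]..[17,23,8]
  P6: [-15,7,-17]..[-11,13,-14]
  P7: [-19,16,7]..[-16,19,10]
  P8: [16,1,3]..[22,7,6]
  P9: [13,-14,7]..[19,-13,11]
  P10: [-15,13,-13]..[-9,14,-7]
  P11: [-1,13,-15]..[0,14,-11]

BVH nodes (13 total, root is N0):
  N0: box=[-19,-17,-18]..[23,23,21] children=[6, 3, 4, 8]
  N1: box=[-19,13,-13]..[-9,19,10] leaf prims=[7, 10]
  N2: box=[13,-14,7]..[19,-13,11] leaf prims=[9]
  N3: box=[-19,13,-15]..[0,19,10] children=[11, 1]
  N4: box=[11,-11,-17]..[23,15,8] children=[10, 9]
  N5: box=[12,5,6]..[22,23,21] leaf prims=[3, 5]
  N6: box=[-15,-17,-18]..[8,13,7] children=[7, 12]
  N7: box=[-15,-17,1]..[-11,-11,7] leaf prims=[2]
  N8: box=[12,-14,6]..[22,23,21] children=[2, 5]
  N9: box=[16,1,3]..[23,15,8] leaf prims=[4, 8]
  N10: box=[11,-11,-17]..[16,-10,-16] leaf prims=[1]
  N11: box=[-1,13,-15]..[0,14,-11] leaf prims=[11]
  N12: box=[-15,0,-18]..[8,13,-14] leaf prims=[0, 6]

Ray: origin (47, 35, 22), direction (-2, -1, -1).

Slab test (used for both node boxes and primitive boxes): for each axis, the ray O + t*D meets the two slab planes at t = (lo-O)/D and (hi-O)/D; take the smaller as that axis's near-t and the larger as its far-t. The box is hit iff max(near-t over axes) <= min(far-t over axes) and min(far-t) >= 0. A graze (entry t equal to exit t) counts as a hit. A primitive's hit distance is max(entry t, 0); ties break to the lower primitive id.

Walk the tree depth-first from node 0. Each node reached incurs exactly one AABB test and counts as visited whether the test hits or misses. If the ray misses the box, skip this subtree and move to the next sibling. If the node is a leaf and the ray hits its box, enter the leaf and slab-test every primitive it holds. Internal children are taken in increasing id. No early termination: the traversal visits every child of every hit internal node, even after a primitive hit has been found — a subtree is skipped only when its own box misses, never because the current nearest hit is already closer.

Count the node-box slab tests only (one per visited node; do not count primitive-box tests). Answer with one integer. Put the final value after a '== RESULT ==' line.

Traverse from the root:
N0 x:[12,33] y:[12,52] z:[1,40] -> hit [12,33], descend [3, 4, 6, 8]
  N3 x:[47/2,33] y:[16,22] z:[12,37] -> miss, prune
  N4 x:[12,18] y:[20,46] z:[14,39] -> miss, prune
  N6 x:[39/2,31] y:[22,52] z:[15,40] -> hit [22,31], descend [7, 12]
    N7 x:[29,31] y:[46,52] z:[15,21] -> miss, prune
    N12 x:[39/2,31] y:[22,35] z:[36,40] -> miss, prune
  N8 x:[25/2,35/2] y:[12,49] z:[1,16] -> hit [25/2,16], descend [2, 5]
    N2 x:[14,17] y:[48,49] z:[11,15] -> miss, prune
    N5 x:[25/2,35/2] y:[12,30] z:[1,16] -> hit [25/2,16] leaf, test {P3(miss), P5@t=15}

Visited [0, 3, 4, 6, 7, 12, 8, 2, 5]. Tests: 9 box, 1 leaf. Nearest: P5.

== RESULT ==
9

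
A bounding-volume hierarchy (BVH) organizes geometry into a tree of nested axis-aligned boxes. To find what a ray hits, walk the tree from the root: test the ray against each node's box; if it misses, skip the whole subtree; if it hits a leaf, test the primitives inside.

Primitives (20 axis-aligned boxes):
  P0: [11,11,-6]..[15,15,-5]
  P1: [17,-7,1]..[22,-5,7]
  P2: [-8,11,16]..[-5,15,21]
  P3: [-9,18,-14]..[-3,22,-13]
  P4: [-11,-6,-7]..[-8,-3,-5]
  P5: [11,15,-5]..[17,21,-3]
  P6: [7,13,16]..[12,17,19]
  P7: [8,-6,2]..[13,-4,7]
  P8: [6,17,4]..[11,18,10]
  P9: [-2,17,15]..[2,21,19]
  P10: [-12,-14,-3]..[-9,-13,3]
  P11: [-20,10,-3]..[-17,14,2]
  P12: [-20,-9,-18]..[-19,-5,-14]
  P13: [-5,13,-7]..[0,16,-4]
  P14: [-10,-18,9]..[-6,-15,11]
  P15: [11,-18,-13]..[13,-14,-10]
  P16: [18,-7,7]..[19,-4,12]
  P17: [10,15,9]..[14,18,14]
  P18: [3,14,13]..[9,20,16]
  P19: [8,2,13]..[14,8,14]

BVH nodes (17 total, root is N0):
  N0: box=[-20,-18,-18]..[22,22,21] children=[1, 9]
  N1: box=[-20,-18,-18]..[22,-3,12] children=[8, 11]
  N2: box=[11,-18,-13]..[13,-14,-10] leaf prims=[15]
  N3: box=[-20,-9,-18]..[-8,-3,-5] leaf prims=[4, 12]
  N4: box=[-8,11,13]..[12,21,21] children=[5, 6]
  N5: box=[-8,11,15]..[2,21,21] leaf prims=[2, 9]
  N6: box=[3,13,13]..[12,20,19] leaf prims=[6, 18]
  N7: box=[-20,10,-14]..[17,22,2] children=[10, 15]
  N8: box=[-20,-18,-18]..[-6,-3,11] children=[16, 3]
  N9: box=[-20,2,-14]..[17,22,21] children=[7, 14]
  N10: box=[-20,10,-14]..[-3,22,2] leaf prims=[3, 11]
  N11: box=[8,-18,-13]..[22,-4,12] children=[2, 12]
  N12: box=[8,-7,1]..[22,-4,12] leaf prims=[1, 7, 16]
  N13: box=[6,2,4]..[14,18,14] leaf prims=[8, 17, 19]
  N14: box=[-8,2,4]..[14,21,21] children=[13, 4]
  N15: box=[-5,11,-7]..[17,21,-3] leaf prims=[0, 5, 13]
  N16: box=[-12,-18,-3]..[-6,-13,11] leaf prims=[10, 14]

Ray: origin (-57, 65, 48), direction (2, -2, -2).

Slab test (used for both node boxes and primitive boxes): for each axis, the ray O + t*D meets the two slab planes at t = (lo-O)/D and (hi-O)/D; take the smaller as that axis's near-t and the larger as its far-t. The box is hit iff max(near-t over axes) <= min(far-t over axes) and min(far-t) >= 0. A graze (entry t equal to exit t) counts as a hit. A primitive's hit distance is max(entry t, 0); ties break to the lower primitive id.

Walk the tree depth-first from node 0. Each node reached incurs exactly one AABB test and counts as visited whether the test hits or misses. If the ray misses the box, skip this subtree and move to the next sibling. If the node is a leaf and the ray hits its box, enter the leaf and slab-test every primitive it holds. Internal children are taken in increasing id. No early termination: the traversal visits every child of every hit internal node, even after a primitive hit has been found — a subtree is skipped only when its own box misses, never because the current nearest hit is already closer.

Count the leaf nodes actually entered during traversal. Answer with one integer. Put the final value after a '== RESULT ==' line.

Trace the traversal:
N0 x:[37/2,79/2] y:[43/2,83/2] z:[27/2,33] -> hit [43/2,33], descend [1, 9]
  N1 x:[37/2,79/2] y:[34,83/2] z:[18,33] -> miss, prune
  N9 x:[37/2,37] y:[43/2,63/2] z:[27/2,31] -> hit [43/2,31], descend [7, 14]
    N7 x:[37/2,37] y:[43/2,55/2] z:[23,31] -> hit [23,55/2], descend [10, 15]
      N10 x:[37/2,27] y:[43/2,55/2] z:[23,31] -> hit [23,27] leaf, test {P3(miss), P11(miss)}
      N15 x:[26,37] y:[22,27] z:[51/2,55/2] -> hit [26,27] leaf, test {P0(miss), P5(miss), P13@t=26}
    N14 x:[49/2,71/2] y:[22,63/2] z:[27/2,22] -> miss, prune

Summary -> nodes [0, 1, 9, 7, 10, 15, 14]; box-tests=7; leaf-entries=2; first=P13

== RESULT ==
2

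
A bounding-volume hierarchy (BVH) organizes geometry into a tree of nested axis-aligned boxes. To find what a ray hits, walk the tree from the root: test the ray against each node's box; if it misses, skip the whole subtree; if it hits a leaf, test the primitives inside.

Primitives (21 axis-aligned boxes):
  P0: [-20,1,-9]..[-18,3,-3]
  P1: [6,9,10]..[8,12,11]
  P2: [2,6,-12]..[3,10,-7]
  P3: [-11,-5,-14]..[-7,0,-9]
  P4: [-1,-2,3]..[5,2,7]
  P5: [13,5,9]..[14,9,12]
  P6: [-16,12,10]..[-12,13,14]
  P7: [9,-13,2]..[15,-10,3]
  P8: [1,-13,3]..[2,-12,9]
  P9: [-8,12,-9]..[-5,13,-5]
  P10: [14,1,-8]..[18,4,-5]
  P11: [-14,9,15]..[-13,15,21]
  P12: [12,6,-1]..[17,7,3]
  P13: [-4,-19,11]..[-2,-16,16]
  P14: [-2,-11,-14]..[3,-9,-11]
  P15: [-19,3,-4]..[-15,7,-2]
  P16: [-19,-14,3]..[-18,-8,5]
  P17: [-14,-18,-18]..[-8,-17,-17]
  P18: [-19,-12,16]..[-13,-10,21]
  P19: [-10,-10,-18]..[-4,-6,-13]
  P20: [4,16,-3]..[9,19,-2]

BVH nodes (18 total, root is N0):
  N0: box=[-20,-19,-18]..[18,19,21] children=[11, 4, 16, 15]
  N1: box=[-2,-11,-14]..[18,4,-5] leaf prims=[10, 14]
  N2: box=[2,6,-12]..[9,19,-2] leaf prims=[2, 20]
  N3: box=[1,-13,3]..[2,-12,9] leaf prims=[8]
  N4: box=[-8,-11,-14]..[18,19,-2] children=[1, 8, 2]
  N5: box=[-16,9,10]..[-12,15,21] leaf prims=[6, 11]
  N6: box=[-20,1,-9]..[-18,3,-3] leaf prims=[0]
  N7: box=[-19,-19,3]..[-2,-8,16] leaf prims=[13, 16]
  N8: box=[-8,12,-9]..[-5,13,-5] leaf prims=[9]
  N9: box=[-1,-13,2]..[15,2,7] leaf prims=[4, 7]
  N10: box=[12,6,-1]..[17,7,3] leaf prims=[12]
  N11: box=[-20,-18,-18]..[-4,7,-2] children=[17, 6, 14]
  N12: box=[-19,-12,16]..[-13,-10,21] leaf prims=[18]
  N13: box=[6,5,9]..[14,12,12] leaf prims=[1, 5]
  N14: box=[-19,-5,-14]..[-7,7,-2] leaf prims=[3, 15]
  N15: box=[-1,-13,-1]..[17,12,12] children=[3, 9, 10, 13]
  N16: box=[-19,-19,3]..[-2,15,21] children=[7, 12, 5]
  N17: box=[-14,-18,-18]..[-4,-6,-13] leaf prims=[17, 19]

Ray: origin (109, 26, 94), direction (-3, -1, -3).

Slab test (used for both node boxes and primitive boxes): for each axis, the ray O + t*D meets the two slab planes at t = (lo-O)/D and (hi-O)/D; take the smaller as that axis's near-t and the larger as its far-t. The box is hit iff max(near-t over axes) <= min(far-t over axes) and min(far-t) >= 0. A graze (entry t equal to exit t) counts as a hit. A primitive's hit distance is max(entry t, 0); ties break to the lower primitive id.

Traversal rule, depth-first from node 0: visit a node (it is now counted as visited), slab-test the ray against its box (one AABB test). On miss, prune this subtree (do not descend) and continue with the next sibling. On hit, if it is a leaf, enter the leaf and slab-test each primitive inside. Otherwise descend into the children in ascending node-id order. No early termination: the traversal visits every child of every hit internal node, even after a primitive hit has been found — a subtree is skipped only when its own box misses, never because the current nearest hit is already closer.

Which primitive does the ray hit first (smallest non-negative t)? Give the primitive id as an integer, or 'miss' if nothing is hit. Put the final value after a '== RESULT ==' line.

Walk:
N0 x:[91/3,43] y:[7,45] z:[73/3,112/3] -> hit [91/3,112/3], descend [4, 11, 15, 16]
  N4 x:[91/3,39] y:[7,37] z:[32,36] -> hit [32,36], descend [1, 2, 8]
    N1 x:[91/3,37] y:[22,37] z:[33,36] -> hit [33,36] leaf, test {P10(miss), P14@t=106/3}
    N2 x:[100/3,107/3] y:[7,20] z:[32,106/3] -> miss, prune
    N8 x:[38,39] y:[13,14] z:[33,103/3] -> miss, prune
  N11 x:[113/3,43] y:[19,44] z:[32,112/3] -> miss, prune
  N15 x:[92/3,110/3] y:[14,39] z:[82/3,95/3] -> hit [92/3,95/3], descend [3, 9, 10, 13]
    N3 x:[107/3,36] y:[38,39] z:[85/3,91/3] -> miss, prune
    N9 x:[94/3,110/3] y:[24,39] z:[29,92/3] -> miss, prune
    N10 x:[92/3,97/3] y:[19,20] z:[91/3,95/3] -> miss, prune
    N13 x:[95/3,103/3] y:[14,21] z:[82/3,85/3] -> miss, prune
  N16 x:[37,128/3] y:[11,45] z:[73/3,91/3] -> miss, prune

Summary -> nodes [0, 4, 1, 2, 8, 11, 15, 3, 9, 10, 13, 16]; box-tests=12; leaf-entries=1; first=P14

== RESULT ==
14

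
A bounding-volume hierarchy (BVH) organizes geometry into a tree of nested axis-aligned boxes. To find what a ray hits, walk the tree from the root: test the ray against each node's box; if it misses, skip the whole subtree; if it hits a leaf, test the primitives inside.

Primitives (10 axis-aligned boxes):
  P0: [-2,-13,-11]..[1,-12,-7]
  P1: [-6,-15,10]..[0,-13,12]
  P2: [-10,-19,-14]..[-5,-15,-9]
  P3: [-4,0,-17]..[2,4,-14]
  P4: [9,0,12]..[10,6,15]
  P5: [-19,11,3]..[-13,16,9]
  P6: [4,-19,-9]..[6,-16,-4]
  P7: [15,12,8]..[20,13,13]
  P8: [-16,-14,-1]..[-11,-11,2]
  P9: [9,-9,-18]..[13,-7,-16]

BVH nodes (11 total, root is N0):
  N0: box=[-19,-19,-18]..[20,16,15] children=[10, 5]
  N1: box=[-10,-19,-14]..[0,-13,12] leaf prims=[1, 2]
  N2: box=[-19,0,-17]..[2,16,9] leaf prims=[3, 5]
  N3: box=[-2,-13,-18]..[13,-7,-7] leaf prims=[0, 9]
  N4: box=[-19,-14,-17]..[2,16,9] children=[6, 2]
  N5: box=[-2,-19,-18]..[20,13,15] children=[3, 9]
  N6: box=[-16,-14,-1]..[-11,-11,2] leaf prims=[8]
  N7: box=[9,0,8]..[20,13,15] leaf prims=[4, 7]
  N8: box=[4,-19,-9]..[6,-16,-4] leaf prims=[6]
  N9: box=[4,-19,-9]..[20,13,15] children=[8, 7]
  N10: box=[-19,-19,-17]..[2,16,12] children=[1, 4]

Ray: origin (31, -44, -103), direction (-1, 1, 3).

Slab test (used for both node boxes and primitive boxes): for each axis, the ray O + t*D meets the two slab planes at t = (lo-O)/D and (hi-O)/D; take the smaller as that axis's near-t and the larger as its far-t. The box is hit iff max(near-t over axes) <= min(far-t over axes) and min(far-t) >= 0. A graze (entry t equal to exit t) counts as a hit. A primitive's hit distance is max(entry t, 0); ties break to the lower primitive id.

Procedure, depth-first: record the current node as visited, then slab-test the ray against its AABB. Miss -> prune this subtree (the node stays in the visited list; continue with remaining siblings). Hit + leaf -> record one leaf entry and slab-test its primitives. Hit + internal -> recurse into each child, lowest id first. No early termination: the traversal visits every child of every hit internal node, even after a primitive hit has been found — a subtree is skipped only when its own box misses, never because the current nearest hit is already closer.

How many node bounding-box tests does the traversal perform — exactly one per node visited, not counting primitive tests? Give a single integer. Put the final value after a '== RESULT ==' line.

Trace the traversal:
N0 x:[11,50] y:[25,60] z:[85/3,118/3] -> hit [85/3,118/3], descend [5, 10]
  N5 x:[11,33] y:[25,57] z:[85/3,118/3] -> hit [85/3,33], descend [3, 9]
    N3 x:[18,33] y:[31,37] z:[85/3,32] -> hit [31,32] leaf, test {P0@t=31, P9(miss)}
    N9 x:[11,27] y:[25,57] z:[94/3,118/3] -> miss, prune
  N10 x:[29,50] y:[25,60] z:[86/3,115/3] -> hit [29,115/3], descend [1, 4]
    N1 x:[31,41] y:[25,31] z:[89/3,115/3] -> hit [31,31] leaf, test {P1(miss), P2(miss)}
    N4 x:[29,50] y:[30,60] z:[86/3,112/3] -> hit [30,112/3], descend [2, 6]
      N2 x:[29,50] y:[44,60] z:[86/3,112/3] -> miss, prune
      N6 x:[42,47] y:[30,33] z:[34,35] -> miss, prune

Summary -> nodes [0, 5, 3, 9, 10, 1, 4, 2, 6]; box-tests=9; leaf-entries=2; first=P0

== RESULT ==
9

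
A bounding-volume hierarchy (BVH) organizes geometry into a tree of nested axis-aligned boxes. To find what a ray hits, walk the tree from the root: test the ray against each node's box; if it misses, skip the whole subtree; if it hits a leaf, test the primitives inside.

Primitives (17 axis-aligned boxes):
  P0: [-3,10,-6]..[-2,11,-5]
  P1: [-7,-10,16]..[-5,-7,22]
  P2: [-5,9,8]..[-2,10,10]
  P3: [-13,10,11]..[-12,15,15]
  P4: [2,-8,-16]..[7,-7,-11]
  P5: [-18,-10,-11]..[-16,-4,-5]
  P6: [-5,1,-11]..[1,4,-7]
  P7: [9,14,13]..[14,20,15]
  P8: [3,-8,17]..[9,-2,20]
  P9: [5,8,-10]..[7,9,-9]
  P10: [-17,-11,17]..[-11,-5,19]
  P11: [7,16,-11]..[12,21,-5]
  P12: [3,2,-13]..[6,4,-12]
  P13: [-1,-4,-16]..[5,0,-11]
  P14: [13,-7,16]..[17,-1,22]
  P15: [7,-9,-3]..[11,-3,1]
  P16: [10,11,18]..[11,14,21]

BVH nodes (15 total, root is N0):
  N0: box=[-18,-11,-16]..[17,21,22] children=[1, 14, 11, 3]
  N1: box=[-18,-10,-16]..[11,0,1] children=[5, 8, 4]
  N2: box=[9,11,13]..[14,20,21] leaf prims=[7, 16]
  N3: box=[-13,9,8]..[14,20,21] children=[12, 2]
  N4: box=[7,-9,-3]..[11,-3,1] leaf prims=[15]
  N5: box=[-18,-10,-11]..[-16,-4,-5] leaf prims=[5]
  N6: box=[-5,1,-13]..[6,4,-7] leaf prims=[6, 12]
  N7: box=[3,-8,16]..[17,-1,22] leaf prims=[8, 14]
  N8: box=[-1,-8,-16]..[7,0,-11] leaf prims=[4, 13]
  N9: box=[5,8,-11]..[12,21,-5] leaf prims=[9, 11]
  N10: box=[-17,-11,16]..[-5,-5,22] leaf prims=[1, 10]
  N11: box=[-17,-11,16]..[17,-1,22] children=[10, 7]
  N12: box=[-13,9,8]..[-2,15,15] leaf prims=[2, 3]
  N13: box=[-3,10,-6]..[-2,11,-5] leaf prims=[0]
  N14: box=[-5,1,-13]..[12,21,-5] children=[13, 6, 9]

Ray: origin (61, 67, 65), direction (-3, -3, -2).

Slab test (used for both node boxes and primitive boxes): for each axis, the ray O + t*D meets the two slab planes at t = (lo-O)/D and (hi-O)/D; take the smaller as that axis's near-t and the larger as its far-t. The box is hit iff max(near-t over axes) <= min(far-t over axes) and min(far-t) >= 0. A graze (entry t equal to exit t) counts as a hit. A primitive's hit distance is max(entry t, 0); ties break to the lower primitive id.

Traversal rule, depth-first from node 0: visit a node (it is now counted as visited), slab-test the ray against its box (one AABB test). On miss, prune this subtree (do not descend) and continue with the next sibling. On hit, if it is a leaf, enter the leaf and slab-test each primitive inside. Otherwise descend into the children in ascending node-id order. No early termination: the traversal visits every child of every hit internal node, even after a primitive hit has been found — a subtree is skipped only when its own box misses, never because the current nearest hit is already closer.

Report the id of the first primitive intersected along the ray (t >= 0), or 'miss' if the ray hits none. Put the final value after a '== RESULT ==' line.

Walk:
N0 x:[44/3,79/3] y:[46/3,26] z:[43/2,81/2] -> hit [43/2,26], descend [1, 3, 11, 14]
  N1 x:[50/3,79/3] y:[67/3,77/3] z:[32,81/2] -> miss, prune
  N3 x:[47/3,74/3] y:[47/3,58/3] z:[22,57/2] -> miss, prune
  N11 x:[44/3,26] y:[68/3,26] z:[43/2,49/2] -> hit [68/3,49/2], descend [7, 10]
    N7 x:[44/3,58/3] y:[68/3,25] z:[43/2,49/2] -> miss, prune
    N10 x:[22,26] y:[24,26] z:[43/2,49/2] -> hit [24,49/2] leaf, test {P1(miss), P10@t=24}
  N14 x:[49/3,22] y:[46/3,22] z:[35,39] -> miss, prune

Summary -> nodes [0, 1, 3, 11, 7, 10, 14]; box-tests=7; leaf-entries=1; first=P10

== RESULT ==
10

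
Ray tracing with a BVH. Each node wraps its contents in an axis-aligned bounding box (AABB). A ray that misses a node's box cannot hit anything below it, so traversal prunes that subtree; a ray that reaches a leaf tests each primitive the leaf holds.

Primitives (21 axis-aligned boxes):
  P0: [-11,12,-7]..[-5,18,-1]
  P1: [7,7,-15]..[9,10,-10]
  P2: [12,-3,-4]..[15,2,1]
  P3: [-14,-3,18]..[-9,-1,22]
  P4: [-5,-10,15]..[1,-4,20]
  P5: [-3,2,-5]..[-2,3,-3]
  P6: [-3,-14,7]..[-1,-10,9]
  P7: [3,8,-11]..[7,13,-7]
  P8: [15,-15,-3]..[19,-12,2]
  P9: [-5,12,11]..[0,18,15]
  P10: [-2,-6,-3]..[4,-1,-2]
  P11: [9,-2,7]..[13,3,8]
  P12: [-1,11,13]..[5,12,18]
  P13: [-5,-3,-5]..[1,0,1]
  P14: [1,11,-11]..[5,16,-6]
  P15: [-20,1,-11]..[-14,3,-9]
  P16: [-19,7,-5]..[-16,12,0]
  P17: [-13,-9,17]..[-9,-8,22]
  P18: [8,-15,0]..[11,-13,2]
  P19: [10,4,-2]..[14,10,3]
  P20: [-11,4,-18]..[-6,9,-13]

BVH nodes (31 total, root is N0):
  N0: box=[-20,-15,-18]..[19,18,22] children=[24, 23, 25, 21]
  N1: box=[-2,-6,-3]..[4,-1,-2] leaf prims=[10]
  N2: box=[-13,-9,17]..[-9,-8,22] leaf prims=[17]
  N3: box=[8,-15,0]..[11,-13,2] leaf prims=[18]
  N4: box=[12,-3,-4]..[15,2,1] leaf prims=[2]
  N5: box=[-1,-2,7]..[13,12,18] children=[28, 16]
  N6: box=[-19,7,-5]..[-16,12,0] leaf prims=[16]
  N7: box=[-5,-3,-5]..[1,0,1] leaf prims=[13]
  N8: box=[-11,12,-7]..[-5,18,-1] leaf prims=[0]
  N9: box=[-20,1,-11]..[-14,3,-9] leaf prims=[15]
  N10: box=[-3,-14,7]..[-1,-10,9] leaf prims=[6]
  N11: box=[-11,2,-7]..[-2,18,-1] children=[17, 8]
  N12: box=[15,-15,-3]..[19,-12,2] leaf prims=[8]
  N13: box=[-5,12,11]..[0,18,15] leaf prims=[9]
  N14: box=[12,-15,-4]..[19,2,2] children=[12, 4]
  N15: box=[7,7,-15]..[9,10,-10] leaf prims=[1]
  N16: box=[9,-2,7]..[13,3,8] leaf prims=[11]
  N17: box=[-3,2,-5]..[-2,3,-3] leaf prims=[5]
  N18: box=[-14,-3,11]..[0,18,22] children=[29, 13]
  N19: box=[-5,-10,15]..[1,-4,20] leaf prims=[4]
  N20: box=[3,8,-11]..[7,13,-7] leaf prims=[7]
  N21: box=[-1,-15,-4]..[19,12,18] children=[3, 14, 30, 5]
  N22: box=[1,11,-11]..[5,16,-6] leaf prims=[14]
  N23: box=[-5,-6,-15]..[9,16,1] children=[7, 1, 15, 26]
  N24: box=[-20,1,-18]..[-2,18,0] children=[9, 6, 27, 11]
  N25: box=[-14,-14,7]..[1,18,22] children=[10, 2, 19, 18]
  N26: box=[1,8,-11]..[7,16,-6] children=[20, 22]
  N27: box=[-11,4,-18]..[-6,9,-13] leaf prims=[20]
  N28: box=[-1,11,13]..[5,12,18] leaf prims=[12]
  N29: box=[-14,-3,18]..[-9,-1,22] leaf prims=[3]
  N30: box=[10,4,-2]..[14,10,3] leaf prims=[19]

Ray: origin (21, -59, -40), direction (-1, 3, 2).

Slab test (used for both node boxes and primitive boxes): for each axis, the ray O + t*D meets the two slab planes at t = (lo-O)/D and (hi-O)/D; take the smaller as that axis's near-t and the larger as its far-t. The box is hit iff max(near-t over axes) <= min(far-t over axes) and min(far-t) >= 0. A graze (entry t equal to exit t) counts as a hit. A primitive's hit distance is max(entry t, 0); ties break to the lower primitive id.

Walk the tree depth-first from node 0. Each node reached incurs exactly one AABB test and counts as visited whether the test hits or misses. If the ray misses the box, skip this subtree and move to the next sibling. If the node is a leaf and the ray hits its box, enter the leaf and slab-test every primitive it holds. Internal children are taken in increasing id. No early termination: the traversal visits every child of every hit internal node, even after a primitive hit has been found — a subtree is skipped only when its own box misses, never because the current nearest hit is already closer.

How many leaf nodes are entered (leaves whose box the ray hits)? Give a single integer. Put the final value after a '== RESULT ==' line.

Trace the traversal:
N0 x:[2,41] y:[44/3,77/3] z:[11,31] -> hit [44/3,77/3], descend [21, 23, 24, 25]
  N21 x:[2,22] y:[44/3,71/3] z:[18,29] -> hit [18,22], descend [3, 5, 14, 30]
    N3 x:[10,13] y:[44/3,46/3] z:[20,21] -> miss, prune
    N5 x:[8,22] y:[19,71/3] z:[47/2,29] -> miss, prune
    N14 x:[2,9] y:[44/3,61/3] z:[18,21] -> miss, prune
    N30 x:[7,11] y:[21,23] z:[19,43/2] -> miss, prune
  N23 x:[12,26] y:[53/3,25] z:[25/2,41/2] -> hit [53/3,41/2], descend [1, 7, 15, 26]
    N1 x:[17,23] y:[53/3,58/3] z:[37/2,19] -> hit [37/2,19] leaf, test {P10@t=37/2}
    N7 x:[20,26] y:[56/3,59/3] z:[35/2,41/2] -> miss, prune
    N15 x:[12,14] y:[22,23] z:[25/2,15] -> miss, prune
    N26 x:[14,20] y:[67/3,25] z:[29/2,17] -> miss, prune
  N24 x:[23,41] y:[20,77/3] z:[11,20] -> miss, prune
  N25 x:[20,35] y:[15,77/3] z:[47/2,31] -> hit [47/2,77/3], descend [2, 10, 18, 19]
    N2 x:[30,34] y:[50/3,17] z:[57/2,31] -> miss, prune
    N10 x:[22,24] y:[15,49/3] z:[47/2,49/2] -> miss, prune
    N18 x:[21,35] y:[56/3,77/3] z:[51/2,31] -> hit [51/2,77/3], descend [13, 29]
      N13 x:[21,26] y:[71/3,77/3] z:[51/2,55/2] -> hit [51/2,77/3] leaf, test {P9@t=51/2}
      N29 x:[30,35] y:[56/3,58/3] z:[29,31] -> miss, prune
    N19 x:[20,26] y:[49/3,55/3] z:[55/2,30] -> miss, prune

order=[0, 21, 3, 5, 14, 30, 23, 1, 7, 15, 26, 24, 25, 2, 10, 18, 13, 29, 19]  |boxes|=19  |leaves|=2  hit=P10

== RESULT ==
2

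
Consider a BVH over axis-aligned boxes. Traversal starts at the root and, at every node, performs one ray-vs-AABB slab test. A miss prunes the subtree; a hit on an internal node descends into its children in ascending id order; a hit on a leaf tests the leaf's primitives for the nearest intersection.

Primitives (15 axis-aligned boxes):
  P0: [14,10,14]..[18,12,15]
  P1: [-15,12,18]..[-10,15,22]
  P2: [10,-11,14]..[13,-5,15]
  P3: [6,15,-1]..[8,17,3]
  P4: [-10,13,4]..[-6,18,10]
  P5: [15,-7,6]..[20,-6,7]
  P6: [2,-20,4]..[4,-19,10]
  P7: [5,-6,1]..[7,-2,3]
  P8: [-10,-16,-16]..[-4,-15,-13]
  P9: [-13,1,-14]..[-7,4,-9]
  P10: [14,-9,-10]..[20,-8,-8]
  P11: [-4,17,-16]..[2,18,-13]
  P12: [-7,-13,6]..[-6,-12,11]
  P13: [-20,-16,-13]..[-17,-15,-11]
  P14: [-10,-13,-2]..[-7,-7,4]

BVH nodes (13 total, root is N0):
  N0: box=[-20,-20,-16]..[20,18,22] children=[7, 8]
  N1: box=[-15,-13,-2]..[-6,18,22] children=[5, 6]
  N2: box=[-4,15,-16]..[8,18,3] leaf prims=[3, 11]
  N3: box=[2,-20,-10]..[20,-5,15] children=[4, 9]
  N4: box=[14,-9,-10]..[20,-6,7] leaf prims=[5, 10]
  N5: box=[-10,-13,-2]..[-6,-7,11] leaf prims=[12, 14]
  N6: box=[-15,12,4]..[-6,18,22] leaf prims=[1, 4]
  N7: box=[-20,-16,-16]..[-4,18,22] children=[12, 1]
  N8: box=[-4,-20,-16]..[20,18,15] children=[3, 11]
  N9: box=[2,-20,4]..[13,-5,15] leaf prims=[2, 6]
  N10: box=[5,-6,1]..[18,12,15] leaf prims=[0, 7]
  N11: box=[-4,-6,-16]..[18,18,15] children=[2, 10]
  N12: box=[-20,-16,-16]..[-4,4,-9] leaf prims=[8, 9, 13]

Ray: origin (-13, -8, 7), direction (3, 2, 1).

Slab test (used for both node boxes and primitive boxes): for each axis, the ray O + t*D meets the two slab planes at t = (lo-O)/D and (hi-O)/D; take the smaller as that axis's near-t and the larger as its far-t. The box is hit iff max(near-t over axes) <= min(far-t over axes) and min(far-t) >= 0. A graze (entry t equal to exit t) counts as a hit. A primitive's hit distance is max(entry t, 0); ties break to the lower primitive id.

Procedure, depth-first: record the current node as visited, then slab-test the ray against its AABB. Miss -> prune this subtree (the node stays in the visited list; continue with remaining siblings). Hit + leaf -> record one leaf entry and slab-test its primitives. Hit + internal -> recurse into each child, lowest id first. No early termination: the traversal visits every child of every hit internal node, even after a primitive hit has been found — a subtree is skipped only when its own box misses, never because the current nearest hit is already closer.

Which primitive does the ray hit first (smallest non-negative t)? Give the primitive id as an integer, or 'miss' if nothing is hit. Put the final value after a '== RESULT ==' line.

Traverse from the root:
N0 x:[-7/3,11] y:[-6,13] z:[-23,15] -> hit [-7/3,11], descend [7, 8]
  N7 x:[-7/3,3] y:[-4,13] z:[-23,15] -> hit [-7/3,3], descend [1, 12]
    N1 x:[-2/3,7/3] y:[-5/2,13] z:[-9,15] -> hit [-2/3,7/3], descend [5, 6]
      N5 x:[1,7/3] y:[-5/2,1/2] z:[-9,4] -> miss, prune
      N6 x:[-2/3,7/3] y:[10,13] z:[-3,15] -> miss, prune
    N12 x:[-7/3,3] y:[-4,6] z:[-23,-16] -> miss, prune
  N8 x:[3,11] y:[-6,13] z:[-23,8] -> hit [3,8], descend [3, 11]
    N3 x:[5,11] y:[-6,3/2] z:[-17,8] -> miss, prune
    N11 x:[3,31/3] y:[1,13] z:[-23,8] -> hit [3,8], descend [2, 10]
      N2 x:[3,7] y:[23/2,13] z:[-23,-4] -> miss, prune
      N10 x:[6,31/3] y:[1,10] z:[-6,8] -> hit [6,8] leaf, test {P0(miss), P7(miss)}

Summary -> nodes [0, 7, 1, 5, 6, 12, 8, 3, 11, 2, 10]; box-tests=11; leaf-entries=1; first=miss

== RESULT ==
miss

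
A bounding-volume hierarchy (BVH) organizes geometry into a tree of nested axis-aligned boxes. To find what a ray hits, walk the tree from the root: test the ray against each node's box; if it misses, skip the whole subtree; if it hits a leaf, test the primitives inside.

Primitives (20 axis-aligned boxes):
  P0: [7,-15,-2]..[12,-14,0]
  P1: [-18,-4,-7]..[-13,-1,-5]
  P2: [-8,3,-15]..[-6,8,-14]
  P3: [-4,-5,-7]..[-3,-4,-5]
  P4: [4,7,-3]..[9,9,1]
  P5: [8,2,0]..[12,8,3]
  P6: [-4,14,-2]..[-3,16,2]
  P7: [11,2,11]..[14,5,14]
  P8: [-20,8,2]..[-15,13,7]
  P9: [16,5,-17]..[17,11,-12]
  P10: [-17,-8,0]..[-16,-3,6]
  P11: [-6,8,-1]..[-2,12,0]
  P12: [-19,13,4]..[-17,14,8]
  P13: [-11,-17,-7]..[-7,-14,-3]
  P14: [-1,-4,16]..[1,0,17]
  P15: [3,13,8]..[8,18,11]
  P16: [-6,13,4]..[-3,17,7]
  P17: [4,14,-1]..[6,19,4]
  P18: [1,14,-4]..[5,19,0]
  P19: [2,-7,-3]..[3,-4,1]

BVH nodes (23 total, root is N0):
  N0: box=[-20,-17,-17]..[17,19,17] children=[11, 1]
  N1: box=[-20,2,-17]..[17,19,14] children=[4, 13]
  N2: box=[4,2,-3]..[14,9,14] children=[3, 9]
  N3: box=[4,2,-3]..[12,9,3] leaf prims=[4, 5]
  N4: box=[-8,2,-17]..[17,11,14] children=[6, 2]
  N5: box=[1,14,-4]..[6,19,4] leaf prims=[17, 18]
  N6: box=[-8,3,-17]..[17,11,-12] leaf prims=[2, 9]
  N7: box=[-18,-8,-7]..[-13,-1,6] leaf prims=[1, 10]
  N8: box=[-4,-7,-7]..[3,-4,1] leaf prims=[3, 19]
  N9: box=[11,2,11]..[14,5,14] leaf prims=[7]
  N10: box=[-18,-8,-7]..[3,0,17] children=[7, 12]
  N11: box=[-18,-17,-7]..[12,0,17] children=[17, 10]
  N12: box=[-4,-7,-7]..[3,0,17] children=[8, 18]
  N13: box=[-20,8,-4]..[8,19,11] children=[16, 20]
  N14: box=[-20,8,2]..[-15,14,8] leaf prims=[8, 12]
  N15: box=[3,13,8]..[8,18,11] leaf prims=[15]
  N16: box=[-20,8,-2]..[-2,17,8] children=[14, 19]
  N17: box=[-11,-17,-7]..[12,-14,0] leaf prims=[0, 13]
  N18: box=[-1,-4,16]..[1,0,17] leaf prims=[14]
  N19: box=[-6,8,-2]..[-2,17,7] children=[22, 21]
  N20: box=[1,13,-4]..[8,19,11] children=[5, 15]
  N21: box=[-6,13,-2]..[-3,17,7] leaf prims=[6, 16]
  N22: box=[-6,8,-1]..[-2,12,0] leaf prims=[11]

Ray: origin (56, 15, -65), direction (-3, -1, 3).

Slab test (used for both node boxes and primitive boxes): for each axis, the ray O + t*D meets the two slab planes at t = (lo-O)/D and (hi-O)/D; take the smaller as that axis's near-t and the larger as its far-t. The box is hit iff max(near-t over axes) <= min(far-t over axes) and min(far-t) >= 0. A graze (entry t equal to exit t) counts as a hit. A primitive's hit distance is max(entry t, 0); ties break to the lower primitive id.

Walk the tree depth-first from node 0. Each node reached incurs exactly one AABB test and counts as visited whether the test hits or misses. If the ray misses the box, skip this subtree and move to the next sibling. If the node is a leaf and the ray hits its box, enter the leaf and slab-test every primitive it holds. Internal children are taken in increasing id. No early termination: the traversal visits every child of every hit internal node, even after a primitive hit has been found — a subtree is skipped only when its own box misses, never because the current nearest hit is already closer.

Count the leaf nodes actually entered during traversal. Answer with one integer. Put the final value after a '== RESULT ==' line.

Trace the traversal:
N0 x:[13,76/3] y:[-4,32] z:[16,82/3] -> hit [16,76/3], descend [1, 11]
  N1 x:[13,76/3] y:[-4,13] z:[16,79/3] -> miss, prune
  N11 x:[44/3,74/3] y:[15,32] z:[58/3,82/3] -> hit [58/3,74/3], descend [10, 17]
    N10 x:[53/3,74/3] y:[15,23] z:[58/3,82/3] -> hit [58/3,23], descend [7, 12]
      N7 x:[23,74/3] y:[16,23] z:[58/3,71/3] -> hit [23,23] leaf, test {P1(miss), P10(miss)}
      N12 x:[53/3,20] y:[15,22] z:[58/3,82/3] -> hit [58/3,20], descend [8, 18]
        N8 x:[53/3,20] y:[19,22] z:[58/3,22] -> hit [58/3,20] leaf, test {P3@t=59/3, P19(miss)}
        N18 x:[55/3,19] y:[15,19] z:[27,82/3] -> miss, prune
    N17 x:[44/3,67/3] y:[29,32] z:[58/3,65/3] -> miss, prune

order=[0, 1, 11, 10, 7, 12, 8, 18, 17]  |boxes|=9  |leaves|=2  hit=P3

== RESULT ==
2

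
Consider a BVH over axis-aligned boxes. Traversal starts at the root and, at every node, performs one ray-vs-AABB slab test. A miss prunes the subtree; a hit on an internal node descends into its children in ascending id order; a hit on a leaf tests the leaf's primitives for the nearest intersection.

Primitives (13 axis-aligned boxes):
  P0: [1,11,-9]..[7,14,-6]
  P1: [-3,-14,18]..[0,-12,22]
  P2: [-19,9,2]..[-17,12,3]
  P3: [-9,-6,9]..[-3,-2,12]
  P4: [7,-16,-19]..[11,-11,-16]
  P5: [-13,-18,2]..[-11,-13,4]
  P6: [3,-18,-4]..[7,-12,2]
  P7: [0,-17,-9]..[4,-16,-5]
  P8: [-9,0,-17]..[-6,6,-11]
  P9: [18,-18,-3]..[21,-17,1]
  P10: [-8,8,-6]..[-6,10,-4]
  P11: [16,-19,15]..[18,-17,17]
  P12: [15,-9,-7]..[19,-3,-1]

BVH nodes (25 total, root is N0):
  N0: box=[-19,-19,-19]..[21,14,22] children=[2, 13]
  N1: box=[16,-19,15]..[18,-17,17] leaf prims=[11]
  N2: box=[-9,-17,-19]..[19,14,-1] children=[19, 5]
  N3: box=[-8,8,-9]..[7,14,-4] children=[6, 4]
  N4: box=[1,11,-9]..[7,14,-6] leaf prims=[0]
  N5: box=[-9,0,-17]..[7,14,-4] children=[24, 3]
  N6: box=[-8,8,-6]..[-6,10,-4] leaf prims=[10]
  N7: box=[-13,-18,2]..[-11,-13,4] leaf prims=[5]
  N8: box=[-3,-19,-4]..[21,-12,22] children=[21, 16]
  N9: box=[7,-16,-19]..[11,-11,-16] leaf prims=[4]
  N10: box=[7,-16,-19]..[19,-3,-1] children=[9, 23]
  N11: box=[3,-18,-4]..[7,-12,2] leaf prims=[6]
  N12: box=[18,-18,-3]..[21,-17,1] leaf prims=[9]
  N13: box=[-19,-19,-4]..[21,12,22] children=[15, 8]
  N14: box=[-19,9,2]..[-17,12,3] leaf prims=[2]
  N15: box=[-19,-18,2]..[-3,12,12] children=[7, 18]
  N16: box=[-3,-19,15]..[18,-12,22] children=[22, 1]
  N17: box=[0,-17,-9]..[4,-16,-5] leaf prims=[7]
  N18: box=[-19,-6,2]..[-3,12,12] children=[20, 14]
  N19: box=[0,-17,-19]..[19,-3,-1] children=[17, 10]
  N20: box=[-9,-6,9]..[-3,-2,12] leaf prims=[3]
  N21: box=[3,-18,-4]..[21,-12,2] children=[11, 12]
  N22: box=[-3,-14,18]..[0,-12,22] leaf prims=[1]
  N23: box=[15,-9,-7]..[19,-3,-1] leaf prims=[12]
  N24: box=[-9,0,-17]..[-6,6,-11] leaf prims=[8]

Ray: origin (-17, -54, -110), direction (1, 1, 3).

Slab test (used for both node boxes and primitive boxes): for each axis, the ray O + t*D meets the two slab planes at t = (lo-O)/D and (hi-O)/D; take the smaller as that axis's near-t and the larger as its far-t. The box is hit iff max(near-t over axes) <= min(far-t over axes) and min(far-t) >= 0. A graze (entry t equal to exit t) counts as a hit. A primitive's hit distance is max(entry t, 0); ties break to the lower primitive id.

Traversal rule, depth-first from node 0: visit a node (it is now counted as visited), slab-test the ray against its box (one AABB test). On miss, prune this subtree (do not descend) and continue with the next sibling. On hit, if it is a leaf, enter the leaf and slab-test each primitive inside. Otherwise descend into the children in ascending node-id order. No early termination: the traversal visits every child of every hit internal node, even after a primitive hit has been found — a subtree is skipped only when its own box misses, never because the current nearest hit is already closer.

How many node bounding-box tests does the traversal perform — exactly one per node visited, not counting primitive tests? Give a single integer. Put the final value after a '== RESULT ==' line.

Trace the traversal:
N0 x:[-2,38] y:[35,68] z:[91/3,44] -> hit [35,38], descend [2, 13]
  N2 x:[8,36] y:[37,68] z:[91/3,109/3] -> miss, prune
  N13 x:[-2,38] y:[35,66] z:[106/3,44] -> hit [106/3,38], descend [8, 15]
    N8 x:[14,38] y:[35,42] z:[106/3,44] -> hit [106/3,38], descend [16, 21]
      N16 x:[14,35] y:[35,42] z:[125/3,44] -> miss, prune
      N21 x:[20,38] y:[36,42] z:[106/3,112/3] -> hit [36,112/3], descend [11, 12]
        N11 x:[20,24] y:[36,42] z:[106/3,112/3] -> miss, prune
        N12 x:[35,38] y:[36,37] z:[107/3,37] -> hit [36,37] leaf, test {P9@t=36}
    N15 x:[-2,14] y:[36,66] z:[112/3,122/3] -> miss, prune

Visited [0, 2, 13, 8, 16, 21, 11, 12, 15]. Tests: 9 box, 1 leaf. Nearest: P9.

== RESULT ==
9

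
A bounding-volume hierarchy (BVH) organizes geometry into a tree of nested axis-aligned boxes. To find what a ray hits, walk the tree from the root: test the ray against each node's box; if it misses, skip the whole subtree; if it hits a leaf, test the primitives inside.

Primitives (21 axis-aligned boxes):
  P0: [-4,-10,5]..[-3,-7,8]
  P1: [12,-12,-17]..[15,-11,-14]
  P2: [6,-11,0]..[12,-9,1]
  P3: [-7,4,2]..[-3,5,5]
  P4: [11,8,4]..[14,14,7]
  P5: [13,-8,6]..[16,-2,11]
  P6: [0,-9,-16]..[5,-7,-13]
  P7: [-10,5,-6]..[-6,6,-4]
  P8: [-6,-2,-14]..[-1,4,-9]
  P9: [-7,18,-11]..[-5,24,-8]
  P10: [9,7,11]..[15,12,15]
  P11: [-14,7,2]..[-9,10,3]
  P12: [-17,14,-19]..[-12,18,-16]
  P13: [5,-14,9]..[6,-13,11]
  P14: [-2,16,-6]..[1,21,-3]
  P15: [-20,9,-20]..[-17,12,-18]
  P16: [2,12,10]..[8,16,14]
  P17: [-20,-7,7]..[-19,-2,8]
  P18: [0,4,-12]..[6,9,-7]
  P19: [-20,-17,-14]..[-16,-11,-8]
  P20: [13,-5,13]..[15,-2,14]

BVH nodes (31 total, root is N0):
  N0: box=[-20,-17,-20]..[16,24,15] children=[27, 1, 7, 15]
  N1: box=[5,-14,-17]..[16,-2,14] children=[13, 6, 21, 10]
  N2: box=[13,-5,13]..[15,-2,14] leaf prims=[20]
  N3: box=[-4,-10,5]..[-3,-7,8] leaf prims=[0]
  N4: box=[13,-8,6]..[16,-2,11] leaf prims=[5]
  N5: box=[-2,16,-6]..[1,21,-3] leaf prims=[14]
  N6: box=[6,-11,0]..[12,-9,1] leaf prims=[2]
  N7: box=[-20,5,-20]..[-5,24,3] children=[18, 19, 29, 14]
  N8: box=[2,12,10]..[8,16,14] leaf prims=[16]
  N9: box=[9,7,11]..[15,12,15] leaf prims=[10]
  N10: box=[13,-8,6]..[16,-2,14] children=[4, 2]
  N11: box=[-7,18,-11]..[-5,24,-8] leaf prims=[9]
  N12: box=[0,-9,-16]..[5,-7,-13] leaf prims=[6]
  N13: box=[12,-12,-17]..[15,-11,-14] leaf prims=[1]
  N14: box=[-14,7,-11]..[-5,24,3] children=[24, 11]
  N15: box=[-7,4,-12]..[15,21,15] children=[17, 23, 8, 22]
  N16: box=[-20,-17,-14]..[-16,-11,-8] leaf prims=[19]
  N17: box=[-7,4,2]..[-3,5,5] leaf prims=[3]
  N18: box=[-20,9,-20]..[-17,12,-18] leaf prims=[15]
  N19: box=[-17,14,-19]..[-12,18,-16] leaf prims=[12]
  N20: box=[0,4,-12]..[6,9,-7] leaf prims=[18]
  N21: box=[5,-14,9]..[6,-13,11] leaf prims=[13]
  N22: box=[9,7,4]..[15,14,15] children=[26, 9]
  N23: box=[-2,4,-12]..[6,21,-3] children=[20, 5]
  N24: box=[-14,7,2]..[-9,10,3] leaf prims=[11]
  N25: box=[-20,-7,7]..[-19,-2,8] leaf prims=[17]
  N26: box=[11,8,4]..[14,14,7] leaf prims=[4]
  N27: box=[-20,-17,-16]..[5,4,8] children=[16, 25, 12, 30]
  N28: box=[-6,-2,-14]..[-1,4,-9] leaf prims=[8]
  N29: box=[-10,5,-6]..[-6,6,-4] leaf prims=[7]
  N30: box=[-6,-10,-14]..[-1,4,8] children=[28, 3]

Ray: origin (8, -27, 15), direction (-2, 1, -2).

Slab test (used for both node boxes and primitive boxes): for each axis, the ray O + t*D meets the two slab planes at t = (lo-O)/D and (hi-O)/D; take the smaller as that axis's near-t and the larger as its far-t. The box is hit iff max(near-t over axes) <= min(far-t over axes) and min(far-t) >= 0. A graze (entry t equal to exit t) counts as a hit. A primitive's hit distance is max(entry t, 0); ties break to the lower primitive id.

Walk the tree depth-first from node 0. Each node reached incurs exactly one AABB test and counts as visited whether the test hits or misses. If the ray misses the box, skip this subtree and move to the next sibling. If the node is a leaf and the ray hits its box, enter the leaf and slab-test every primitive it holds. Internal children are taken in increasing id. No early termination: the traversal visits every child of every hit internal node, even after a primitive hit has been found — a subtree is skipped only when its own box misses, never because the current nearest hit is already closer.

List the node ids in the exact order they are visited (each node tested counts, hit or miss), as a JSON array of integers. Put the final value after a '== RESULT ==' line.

Trace the traversal:
N0 x:[-4,14] y:[10,51] z:[0,35/2] -> hit [10,14], descend [1, 7, 15, 27]
  N1 x:[-4,3/2] y:[13,25] z:[1/2,16] -> miss, prune
  N7 x:[13/2,14] y:[32,51] z:[6,35/2] -> miss, prune
  N15 x:[-7/2,15/2] y:[31,48] z:[0,27/2] -> miss, prune
  N27 x:[3/2,14] y:[10,31] z:[7/2,31/2] -> hit [10,14], descend [12, 16, 25, 30]
    N12 x:[3/2,4] y:[18,20] z:[14,31/2] -> miss, prune
    N16 x:[12,14] y:[10,16] z:[23/2,29/2] -> hit [12,14] leaf, test {P19@t=12}
    N25 x:[27/2,14] y:[20,25] z:[7/2,4] -> miss, prune
    N30 x:[9/2,7] y:[17,31] z:[7/2,29/2] -> miss, prune

Visited [0, 1, 7, 15, 27, 12, 16, 25, 30]. Tests: 9 box, 1 leaf. Nearest: P19.

== RESULT ==
[0, 1, 7, 15, 27, 12, 16, 25, 30]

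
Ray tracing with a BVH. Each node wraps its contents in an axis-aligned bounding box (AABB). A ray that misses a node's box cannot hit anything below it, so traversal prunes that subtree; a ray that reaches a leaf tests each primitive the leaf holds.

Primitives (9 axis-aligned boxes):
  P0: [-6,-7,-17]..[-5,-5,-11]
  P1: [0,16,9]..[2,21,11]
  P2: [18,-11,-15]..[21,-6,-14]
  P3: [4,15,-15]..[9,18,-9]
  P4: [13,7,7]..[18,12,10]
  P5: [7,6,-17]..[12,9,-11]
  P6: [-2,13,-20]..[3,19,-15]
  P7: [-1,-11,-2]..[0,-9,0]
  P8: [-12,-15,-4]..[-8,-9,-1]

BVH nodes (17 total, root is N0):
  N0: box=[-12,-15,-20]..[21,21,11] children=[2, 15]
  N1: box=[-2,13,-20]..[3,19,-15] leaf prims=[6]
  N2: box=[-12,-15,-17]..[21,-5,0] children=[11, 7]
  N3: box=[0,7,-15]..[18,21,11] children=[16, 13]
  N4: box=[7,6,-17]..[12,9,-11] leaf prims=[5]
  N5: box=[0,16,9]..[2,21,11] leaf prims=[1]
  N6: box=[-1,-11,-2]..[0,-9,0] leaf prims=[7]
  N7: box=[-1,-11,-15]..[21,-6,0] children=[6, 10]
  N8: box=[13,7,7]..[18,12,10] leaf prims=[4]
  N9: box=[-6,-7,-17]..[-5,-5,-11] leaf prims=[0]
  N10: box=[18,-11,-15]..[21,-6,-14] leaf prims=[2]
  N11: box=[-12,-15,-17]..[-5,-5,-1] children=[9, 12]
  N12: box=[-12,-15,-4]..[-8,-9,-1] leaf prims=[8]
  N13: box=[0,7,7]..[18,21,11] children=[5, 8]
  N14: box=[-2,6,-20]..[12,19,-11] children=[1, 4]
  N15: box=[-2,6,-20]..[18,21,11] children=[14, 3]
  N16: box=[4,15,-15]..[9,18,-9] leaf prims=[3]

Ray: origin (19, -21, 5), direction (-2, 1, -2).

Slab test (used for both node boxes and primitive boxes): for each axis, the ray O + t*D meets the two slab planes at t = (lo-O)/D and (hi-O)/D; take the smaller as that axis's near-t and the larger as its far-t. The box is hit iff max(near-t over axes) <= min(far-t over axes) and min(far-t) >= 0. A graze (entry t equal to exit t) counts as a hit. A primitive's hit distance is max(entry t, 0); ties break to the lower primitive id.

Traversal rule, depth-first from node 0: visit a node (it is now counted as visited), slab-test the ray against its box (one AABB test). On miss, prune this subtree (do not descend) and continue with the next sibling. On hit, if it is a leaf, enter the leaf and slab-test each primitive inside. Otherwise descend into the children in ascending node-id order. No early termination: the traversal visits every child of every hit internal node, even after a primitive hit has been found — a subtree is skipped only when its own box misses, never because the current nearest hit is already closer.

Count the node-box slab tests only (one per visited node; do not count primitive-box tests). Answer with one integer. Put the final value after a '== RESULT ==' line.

Traverse from the root:
N0 x:[-1,31/2] y:[6,42] z:[-3,25/2] -> hit [6,25/2], descend [2, 15]
  N2 x:[-1,31/2] y:[6,16] z:[5/2,11] -> hit [6,11], descend [7, 11]
    N7 x:[-1,10] y:[10,15] z:[5/2,10] -> hit [10,10], descend [6, 10]
      N6 x:[19/2,10] y:[10,12] z:[5/2,7/2] -> miss, prune
      N10 x:[-1,1/2] y:[10,15] z:[19/2,10] -> miss, prune
    N11 x:[12,31/2] y:[6,16] z:[3,11] -> miss, prune
  N15 x:[1/2,21/2] y:[27,42] z:[-3,25/2] -> miss, prune

Visited [0, 2, 7, 6, 10, 11, 15]. Tests: 7 box, 0 leaf. Nearest: miss.

== RESULT ==
7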